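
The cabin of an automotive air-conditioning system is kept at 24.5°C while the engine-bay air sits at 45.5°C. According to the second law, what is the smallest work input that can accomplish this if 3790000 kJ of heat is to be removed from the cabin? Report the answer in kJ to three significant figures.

In absolute terms T_C = 297.65 K and T_H = 318.65 K, so ΔT = 21.00 K.
The reversible limit is COP_R = T_C/ΔT = 14.17, so W_min = Q_C/COP = Q_C·ΔT/T_C.
W_min = 3790000 × 21.00/297.65 = 267400 kJ.

267000 kJ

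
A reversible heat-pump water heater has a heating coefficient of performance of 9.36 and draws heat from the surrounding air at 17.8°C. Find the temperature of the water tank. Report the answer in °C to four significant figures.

52.60 °C

COP_HP = T_H/(T_H − T_C) rearranges to T_H = COP·T_C/(COP − 1).
With T_C = 290.95 K, T_H = 9.36 × 290.95/8.360 = 325.75 K.
Converting, 325.75 K = 52.60°C.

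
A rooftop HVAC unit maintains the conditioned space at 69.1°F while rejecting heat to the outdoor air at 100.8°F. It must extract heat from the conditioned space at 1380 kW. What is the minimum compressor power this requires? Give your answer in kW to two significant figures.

In absolute terms T_C = 293.76 K and T_H = 311.37 K, so ΔT = 17.61 K.
COP_Carnot = T_C/ΔT = 293.76/17.61 = 16.68.
Ẇ_min = Q̇/COP_Carnot = 1380/16.68 = 82.73 kW.

83 kW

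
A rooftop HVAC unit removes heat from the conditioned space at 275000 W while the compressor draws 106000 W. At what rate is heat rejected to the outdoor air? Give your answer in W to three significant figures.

381000 W

For a cyclic device the first law requires Q̇_H = Q̇_C + Ẇ.
Q̇_H = Q̇_C + Ẇ = 381000 W.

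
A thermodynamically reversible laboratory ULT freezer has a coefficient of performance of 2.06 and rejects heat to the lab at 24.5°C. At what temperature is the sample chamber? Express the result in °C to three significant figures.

-72.8 °C

For a Carnot refrigerator COP_R = T_C/(T_H − T_C), so T_C = COP·T_H/(1 + COP).
With T_H = 297.65 K, T_C = 2.06 × 297.65/3.060 = 200.38 K.
Converting, 200.38 K = -72.77°C.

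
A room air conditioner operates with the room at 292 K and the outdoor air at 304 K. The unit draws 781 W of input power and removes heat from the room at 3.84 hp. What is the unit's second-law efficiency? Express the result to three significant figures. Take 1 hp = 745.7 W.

Converting, Q̇_C = 3.840 hp = 2863 W, so COP_actual = Q̇_C/Ẇ = 2863/781.0 = 3.666.
The reservoir spacing is ΔT = 304 − 292 = 12.00 K.
COP_Carnot = T_C/ΔT = 292.00/12.00 = 24.33.
η_II = COP_actual/COP_Carnot = 3.666/24.33 = 0.1507.

0.151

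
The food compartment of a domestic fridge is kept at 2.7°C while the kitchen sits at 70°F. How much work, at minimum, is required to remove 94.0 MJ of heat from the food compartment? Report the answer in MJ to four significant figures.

In absolute terms T_C = 275.85 K and T_H = 294.26 K, so ΔT = 18.41 K.
The reversible limit is COP_R = T_C/ΔT = 14.98, so W_min = Q_C/COP = Q_C·ΔT/T_C.
W_min = 94.00 × 18.41/275.85 = 6.274 MJ.

6.274 MJ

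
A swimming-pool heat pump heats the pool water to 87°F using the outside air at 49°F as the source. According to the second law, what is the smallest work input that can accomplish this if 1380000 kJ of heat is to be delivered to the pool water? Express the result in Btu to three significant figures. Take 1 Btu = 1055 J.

In absolute terms T_C = 282.59 K and T_H = 303.71 K, so ΔT = 21.11 K.
The reversible limit is COP_HP = T_H/ΔT = 14.39, so W_min = Q_H/COP = Q_H·ΔT/T_H.
W_min = 1380000 × 21.11/303.71 = 95930 kJ = 90930 Btu.

90900 Btu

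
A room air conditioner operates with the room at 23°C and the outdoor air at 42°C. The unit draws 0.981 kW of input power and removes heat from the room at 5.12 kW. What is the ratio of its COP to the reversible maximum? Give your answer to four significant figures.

COP_actual = Q̇_C/Ẇ = 5.120/0.9810 = 5.219.
In absolute terms T_C = 296.15 K and T_H = 315.15 K, so ΔT = 19.00 K.
COP_Carnot = T_C/ΔT = 296.15/19.00 = 15.59.
η_II = COP_actual/COP_Carnot = 5.219/15.59 = 0.3348.

0.3348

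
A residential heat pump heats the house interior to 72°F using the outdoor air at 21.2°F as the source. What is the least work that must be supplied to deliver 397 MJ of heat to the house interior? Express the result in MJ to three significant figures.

37.9 MJ

In absolute terms T_C = 267.15 K and T_H = 295.37 K, so ΔT = 28.22 K.
The reversible limit is COP_HP = T_H/ΔT = 10.47, so W_min = Q_H/COP = Q_H·ΔT/T_H.
W_min = 397.0 × 28.22/295.37 = 37.93 MJ.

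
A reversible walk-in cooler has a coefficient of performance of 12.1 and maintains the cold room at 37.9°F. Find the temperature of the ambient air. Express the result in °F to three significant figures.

79.0 °F

COP_R = T_C/(T_H − T_C) gives T_H − T_C = T_C/COP.
With T_C = 276.43 K, T_H = 276.43 × (1 + 1/12.1) = 299.27 K.
Converting, 299.27 K = 79.02°F.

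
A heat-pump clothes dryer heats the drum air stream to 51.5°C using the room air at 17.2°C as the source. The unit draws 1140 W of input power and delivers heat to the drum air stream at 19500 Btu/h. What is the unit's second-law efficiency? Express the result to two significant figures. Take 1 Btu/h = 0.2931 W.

Converting, Q̇_H = 19500 Btu/h = 5715 W, so COP_actual = Q̇_H/Ẇ = 5715/1140 = 5.014.
In absolute terms T_C = 290.35 K and T_H = 324.65 K, so ΔT = 34.30 K.
COP_Carnot = T_H/ΔT = 324.65/34.30 = 9.465.
η_II = COP_actual/COP_Carnot = 5.014/9.465 = 0.5297.

0.53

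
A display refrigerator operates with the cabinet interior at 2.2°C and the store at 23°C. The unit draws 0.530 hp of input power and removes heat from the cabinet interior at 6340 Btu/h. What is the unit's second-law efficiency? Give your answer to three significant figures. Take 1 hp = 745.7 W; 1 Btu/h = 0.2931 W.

0.355

Converting, Q̇_C = 6340 Btu/h = 2.492 hp, so COP_actual = Q̇_C/Ẇ = 2.492/0.5300 = 4.702.
In absolute terms T_C = 275.35 K and T_H = 296.15 K, so ΔT = 20.80 K.
COP_Carnot = T_C/ΔT = 275.35/20.80 = 13.24.
η_II = COP_actual/COP_Carnot = 4.702/13.24 = 0.3552.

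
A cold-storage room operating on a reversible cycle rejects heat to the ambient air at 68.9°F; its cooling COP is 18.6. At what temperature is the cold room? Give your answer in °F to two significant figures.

42 °F

For a Carnot refrigerator COP_R = T_C/(T_H − T_C), so T_C = COP·T_H/(1 + COP).
With T_H = 293.65 K, T_C = 18.6 × 293.65/19.60 = 278.67 K.
Converting, 278.67 K = 41.93°F.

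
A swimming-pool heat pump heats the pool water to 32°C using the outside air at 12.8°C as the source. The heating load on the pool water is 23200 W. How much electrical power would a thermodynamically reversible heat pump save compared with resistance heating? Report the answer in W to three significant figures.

21700 W

In absolute terms T_C = 285.95 K and T_H = 305.15 K, so ΔT = 19.20 K.
COP_Carnot = T_H/ΔT = 305.15/19.20 = 15.89.
Resistance heating needs Ẇ_res = Q̇_H = 23200 W; the reversible heat pump needs only Ẇ_hp = Q̇_H/COP = 1460 W.
Saving = 23200 − 1460 = 21740 W.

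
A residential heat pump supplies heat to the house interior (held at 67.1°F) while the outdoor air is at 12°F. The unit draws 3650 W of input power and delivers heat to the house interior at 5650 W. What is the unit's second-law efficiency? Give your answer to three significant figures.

0.162

COP_actual = Q̇_H/Ẇ = 5650/3650 = 1.548.
In absolute terms T_C = 262.04 K and T_H = 292.65 K, so ΔT = 30.61 K.
COP_Carnot = T_H/ΔT = 292.65/30.61 = 9.560.
η_II = COP_actual/COP_Carnot = 1.548/9.560 = 0.1619.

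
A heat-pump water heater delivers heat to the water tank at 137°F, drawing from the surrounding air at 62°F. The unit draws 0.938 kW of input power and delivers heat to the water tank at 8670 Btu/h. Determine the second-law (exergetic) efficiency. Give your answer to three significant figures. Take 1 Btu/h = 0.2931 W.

Converting, Q̇_H = 8670 Btu/h = 2.541 kW, so COP_actual = Q̇_H/Ẇ = 2.541/0.9380 = 2.709.
In absolute terms T_C = 289.82 K and T_H = 331.48 K, so ΔT = 41.67 K.
COP_Carnot = T_H/ΔT = 331.48/41.67 = 7.956.
η_II = COP_actual/COP_Carnot = 2.709/7.956 = 0.3405.

0.341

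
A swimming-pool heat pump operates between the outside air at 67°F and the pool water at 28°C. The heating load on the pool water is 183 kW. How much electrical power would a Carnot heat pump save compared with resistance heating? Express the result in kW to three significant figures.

In absolute terms T_C = 292.59 K and T_H = 301.15 K, so ΔT = 8.556 K.
COP_Carnot = T_H/ΔT = 301.15/8.556 = 35.20.
Resistance heating needs Ẇ_res = Q̇_H = 183.0 kW; the reversible heat pump needs only Ẇ_hp = Q̇_H/COP = 5.199 kW.
Saving = 183.0 − 5.199 = 177.8 kW.

178 kW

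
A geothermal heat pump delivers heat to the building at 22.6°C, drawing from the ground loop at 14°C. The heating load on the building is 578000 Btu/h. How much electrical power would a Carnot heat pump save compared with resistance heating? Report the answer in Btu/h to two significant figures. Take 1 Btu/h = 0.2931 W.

In absolute terms T_C = 287.15 K and T_H = 295.75 K, so ΔT = 8.600 K.
COP_Carnot = T_H/ΔT = 295.75/8.600 = 34.39.
Resistance heating needs Ẇ_res = Q̇_H = 578000 Btu/h; the reversible heat pump needs only Ẇ_hp = Q̇_H/COP = 16810 Btu/h.
Saving = 578000 − 16810 = 561200 Btu/h.

560000 Btu/h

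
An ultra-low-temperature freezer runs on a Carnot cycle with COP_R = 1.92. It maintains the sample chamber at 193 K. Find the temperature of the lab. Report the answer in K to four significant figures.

COP_R = T_C/(T_H − T_C) gives T_H − T_C = T_C/COP.
With T_C = 193.00 K, T_H = 193.00 × (1 + 1/1.92) = 293.52 K.

293.5 K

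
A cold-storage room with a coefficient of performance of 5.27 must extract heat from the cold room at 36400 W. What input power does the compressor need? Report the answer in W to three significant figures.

6910 W

Ẇ = Q̇_C/COP = 36400/5.27 = 6907 W.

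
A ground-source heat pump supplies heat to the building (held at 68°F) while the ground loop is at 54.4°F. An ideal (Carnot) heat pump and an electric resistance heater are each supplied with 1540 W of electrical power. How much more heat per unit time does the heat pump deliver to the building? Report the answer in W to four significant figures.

In absolute terms T_C = 285.59 K and T_H = 293.15 K, so ΔT = 7.556 K.
COP_Carnot = T_H/ΔT = 293.15/7.556 = 38.80.
The heat pump delivers Q̇_H = COP × Ẇ = 59750 W; the resistance heater delivers Ẇ = 1540 W.
Extra = (COP − 1)·Ẇ = 58210 W.

58210 W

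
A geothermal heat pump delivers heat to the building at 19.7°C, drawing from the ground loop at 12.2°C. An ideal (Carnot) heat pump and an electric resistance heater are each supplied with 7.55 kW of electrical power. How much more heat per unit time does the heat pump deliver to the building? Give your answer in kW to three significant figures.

In absolute terms T_C = 285.35 K and T_H = 292.85 K, so ΔT = 7.500 K.
COP_Carnot = T_H/ΔT = 292.85/7.500 = 39.05.
The heat pump delivers Q̇_H = COP × Ẇ = 294.8 kW; the resistance heater delivers Ẇ = 7.550 kW.
Extra = (COP − 1)·Ẇ = 287.3 kW.

287 kW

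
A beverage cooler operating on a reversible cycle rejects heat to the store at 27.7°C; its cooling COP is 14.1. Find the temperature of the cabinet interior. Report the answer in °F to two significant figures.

For a Carnot refrigerator COP_R = T_C/(T_H − T_C), so T_C = COP·T_H/(1 + COP).
With T_H = 300.85 K, T_C = 14.1 × 300.85/15.10 = 280.93 K.
Converting, 280.93 K = 46.00°F.

46 °F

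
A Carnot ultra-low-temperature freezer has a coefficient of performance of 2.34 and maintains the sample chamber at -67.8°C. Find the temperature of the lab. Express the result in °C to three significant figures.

COP_R = T_C/(T_H − T_C) gives T_H − T_C = T_C/COP.
With T_C = 205.35 K, T_H = 205.35 × (1 + 1/2.34) = 293.11 K.
Converting, 293.11 K = 19.96°C.

20.0 °C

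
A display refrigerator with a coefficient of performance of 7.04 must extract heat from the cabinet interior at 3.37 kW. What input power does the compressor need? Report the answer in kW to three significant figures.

Ẇ = Q̇_C/COP = 3.370/7.04 = 0.4787 kW.

0.479 kW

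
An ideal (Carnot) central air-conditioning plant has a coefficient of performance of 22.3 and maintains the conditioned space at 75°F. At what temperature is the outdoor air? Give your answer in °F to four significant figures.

COP_R = T_C/(T_H − T_C) gives T_H − T_C = T_C/COP.
With T_C = 297.04 K, T_H = 297.04 × (1 + 1/22.3) = 310.36 K.
Converting, 310.36 K = 98.98°F.

98.98 °F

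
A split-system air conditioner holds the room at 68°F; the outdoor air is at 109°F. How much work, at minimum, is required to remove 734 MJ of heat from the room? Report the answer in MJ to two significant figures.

In absolute terms T_C = 293.15 K and T_H = 315.93 K, so ΔT = 22.78 K.
The reversible limit is COP_R = T_C/ΔT = 12.87, so W_min = Q_C/COP = Q_C·ΔT/T_C.
W_min = 734.0 × 22.78/293.15 = 57.03 MJ.

57 MJ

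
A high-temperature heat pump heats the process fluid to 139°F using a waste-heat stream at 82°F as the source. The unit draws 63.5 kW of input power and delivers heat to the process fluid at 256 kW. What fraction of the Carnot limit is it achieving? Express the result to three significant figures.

0.384

COP_actual = Q̇_H/Ẇ = 256.0/63.50 = 4.031.
In absolute terms T_C = 300.93 K and T_H = 332.59 K, so ΔT = 31.67 K.
COP_Carnot = T_H/ΔT = 332.59/31.67 = 10.50.
η_II = COP_actual/COP_Carnot = 4.031/10.50 = 0.3838.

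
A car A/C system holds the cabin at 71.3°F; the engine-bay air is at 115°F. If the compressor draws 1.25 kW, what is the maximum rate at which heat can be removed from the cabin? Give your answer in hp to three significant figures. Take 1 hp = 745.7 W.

In absolute terms T_C = 294.98 K and T_H = 319.26 K, so ΔT = 24.28 K.
COP_Carnot = T_C/ΔT = 294.98/24.28 = 12.15.
Q̇_max = COP_Carnot × Ẇ = 12.15 × 1.250 kW = 15.19 kW = 20.37 hp.

20.4 hp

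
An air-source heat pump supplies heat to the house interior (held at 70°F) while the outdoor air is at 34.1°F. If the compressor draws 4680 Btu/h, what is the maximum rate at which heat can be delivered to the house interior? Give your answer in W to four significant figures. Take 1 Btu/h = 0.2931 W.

20240 W

In absolute terms T_C = 274.32 K and T_H = 294.26 K, so ΔT = 19.94 K.
COP_Carnot = T_H/ΔT = 294.26/19.94 = 14.75.
Q̇_max = COP_Carnot × Ẇ = 14.75 × 4680 Btu/h = 69050 Btu/h = 20240 W.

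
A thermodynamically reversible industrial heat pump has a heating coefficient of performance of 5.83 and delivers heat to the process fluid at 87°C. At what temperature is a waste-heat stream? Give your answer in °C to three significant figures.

COP_HP = T_H/(T_H − T_C) gives T_H − T_C = T_H/COP.
With T_H = 360.15 K, T_C = 360.15 × (1 − 1/5.83) = 298.37 K.
Converting, 298.37 K = 25.22°C.

25.2 °C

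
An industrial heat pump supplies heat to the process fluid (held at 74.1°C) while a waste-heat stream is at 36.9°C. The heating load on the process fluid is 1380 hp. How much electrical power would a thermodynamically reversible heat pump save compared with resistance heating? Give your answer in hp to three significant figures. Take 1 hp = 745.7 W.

In absolute terms T_C = 310.05 K and T_H = 347.25 K, so ΔT = 37.20 K.
COP_Carnot = T_H/ΔT = 347.25/37.20 = 9.335.
Resistance heating needs Ẇ_res = Q̇_H = 1380 hp; the reversible heat pump needs only Ẇ_hp = Q̇_H/COP = 147.8 hp.
Saving = 1380 − 147.8 = 1232 hp.

1230 hp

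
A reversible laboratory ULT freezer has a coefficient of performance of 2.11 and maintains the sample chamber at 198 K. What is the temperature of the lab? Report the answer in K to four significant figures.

291.8 K

COP_R = T_C/(T_H − T_C) gives T_H − T_C = T_C/COP.
With T_C = 198.00 K, T_H = 198.00 × (1 + 1/2.11) = 291.84 K.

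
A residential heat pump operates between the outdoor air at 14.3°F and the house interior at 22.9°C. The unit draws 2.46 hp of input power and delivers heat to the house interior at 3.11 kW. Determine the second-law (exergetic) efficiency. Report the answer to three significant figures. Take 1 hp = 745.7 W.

0.187

Converting, Q̇_H = 3.110 kW = 4.171 hp, so COP_actual = Q̇_H/Ẇ = 4.171/2.460 = 1.695.
In absolute terms T_C = 263.32 K and T_H = 296.05 K, so ΔT = 32.73 K.
COP_Carnot = T_H/ΔT = 296.05/32.73 = 9.044.
η_II = COP_actual/COP_Carnot = 1.695/9.044 = 0.1875.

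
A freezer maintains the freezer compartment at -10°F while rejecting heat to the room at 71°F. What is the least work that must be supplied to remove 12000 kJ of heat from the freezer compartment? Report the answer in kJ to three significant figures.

In absolute terms T_C = 249.82 K and T_H = 294.82 K, so ΔT = 45.00 K.
The reversible limit is COP_R = T_C/ΔT = 5.551, so W_min = Q_C/COP = Q_C·ΔT/T_C.
W_min = 12000 × 45.00/249.82 = 2162 kJ.

2160 kJ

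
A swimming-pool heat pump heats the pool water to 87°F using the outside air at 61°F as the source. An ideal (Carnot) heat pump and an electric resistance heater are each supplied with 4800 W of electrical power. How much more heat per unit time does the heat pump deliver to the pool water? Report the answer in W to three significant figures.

96100 W

In absolute terms T_C = 289.26 K and T_H = 303.71 K, so ΔT = 14.44 K.
COP_Carnot = T_H/ΔT = 303.71/14.44 = 21.03.
The heat pump delivers Q̇_H = COP × Ẇ = 100900 W; the resistance heater delivers Ẇ = 4800 W.
Extra = (COP − 1)·Ẇ = 96120 W.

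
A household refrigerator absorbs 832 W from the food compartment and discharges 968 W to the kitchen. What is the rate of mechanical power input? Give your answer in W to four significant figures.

For a cyclic device the first law requires Q̇_H = Q̇_C + Ẇ.
Ẇ = Q̇_H − Q̇_C = 136.0 W.

136.0 W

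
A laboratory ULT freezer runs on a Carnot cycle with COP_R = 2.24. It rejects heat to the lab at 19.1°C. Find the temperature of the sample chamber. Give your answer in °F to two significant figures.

For a Carnot refrigerator COP_R = T_C/(T_H − T_C), so T_C = COP·T_H/(1 + COP).
With T_H = 292.25 K, T_C = 2.24 × 292.25/3.240 = 202.05 K.
Converting, 202.05 K = -95.98°F.

-96 °F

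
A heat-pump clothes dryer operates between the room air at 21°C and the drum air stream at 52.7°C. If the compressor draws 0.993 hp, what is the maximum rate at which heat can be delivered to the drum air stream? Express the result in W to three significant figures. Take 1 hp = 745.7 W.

In absolute terms T_C = 294.15 K and T_H = 325.85 K, so ΔT = 31.70 K.
COP_Carnot = T_H/ΔT = 325.85/31.70 = 10.28.
Q̇_max = COP_Carnot × Ẇ = 10.28 × 0.9930 hp = 10.21 hp = 7612 W.

7610 W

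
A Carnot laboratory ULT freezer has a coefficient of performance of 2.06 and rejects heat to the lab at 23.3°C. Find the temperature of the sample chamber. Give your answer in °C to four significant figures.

-73.58 °C

For a Carnot refrigerator COP_R = T_C/(T_H − T_C), so T_C = COP·T_H/(1 + COP).
With T_H = 296.45 K, T_C = 2.06 × 296.45/3.060 = 199.57 K.
Converting, 199.57 K = -73.58°C.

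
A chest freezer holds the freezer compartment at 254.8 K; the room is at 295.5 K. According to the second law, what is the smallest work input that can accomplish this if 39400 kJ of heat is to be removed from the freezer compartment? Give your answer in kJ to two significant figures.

6300 kJ

The reservoir spacing is ΔT = 295.5 − 254.8 = 40.70 K.
The reversible limit is COP_R = T_C/ΔT = 6.260, so W_min = Q_C/COP = Q_C·ΔT/T_C.
W_min = 39400 × 40.70/254.80 = 6293 kJ.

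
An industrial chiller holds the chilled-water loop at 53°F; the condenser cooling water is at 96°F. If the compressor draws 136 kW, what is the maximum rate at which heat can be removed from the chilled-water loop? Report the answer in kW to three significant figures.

In absolute terms T_C = 284.82 K and T_H = 308.71 K, so ΔT = 23.89 K.
COP_Carnot = T_C/ΔT = 284.82/23.89 = 11.92.
Q̇_max = COP_Carnot × Ẇ = 11.92 × 136.0 kW = 1621 kW.

1620 kW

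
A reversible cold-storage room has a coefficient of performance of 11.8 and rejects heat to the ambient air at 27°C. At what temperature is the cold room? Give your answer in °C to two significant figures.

3.6 °C

For a Carnot refrigerator COP_R = T_C/(T_H − T_C), so T_C = COP·T_H/(1 + COP).
With T_H = 300.15 K, T_C = 11.8 × 300.15/12.80 = 276.70 K.
Converting, 276.70 K = 3.55°C.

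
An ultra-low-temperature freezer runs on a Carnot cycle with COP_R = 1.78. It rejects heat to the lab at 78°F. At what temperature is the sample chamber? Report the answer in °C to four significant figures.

-81.89 °C

For a Carnot refrigerator COP_R = T_C/(T_H − T_C), so T_C = COP·T_H/(1 + COP).
With T_H = 298.71 K, T_C = 1.78 × 298.71/2.780 = 191.26 K.
Converting, 191.26 K = -81.89°C.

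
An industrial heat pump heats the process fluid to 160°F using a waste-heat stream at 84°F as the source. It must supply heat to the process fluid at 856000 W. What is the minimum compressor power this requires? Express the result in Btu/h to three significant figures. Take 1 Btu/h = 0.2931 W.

In absolute terms T_C = 302.04 K and T_H = 344.26 K, so ΔT = 42.22 K.
COP_Carnot = T_H/ΔT = 344.26/42.22 = 8.154.
Ẇ_min = Q̇/COP_Carnot = 856000/8.154 = 105000 W = 358200 Btu/h.

358000 Btu/h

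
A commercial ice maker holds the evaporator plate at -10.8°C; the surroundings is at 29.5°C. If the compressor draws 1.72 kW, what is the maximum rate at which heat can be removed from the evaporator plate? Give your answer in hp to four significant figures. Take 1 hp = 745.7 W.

In absolute terms T_C = 262.35 K and T_H = 302.65 K, so ΔT = 40.30 K.
COP_Carnot = T_C/ΔT = 262.35/40.30 = 6.510.
Q̇_max = COP_Carnot × Ẇ = 6.510 × 1.720 kW = 11.20 kW = 15.02 hp.

15.02 hp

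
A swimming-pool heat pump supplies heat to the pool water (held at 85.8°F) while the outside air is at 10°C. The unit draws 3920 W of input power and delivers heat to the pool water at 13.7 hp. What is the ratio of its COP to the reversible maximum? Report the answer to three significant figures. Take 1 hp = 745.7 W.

0.171

Converting, Q̇_H = 13.70 hp = 10220 W, so COP_actual = Q̇_H/Ẇ = 10220/3920 = 2.606.
In absolute terms T_C = 283.15 K and T_H = 303.04 K, so ΔT = 19.89 K.
COP_Carnot = T_H/ΔT = 303.04/19.89 = 15.24.
η_II = COP_actual/COP_Carnot = 2.606/15.24 = 0.1710.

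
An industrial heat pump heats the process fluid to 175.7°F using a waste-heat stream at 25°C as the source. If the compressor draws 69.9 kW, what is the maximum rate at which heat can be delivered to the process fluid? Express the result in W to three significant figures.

450000 W

In absolute terms T_C = 298.15 K and T_H = 352.98 K, so ΔT = 54.83 K.
COP_Carnot = T_H/ΔT = 352.98/54.83 = 6.437.
Q̇_max = COP_Carnot × Ẇ = 6.437 × 69.90 kW = 450.0 kW = 450000 W.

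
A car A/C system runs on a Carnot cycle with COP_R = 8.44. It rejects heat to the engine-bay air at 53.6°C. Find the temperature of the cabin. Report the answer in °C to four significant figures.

For a Carnot refrigerator COP_R = T_C/(T_H − T_C), so T_C = COP·T_H/(1 + COP).
With T_H = 326.75 K, T_C = 8.44 × 326.75/9.440 = 292.14 K.
Converting, 292.14 K = 18.99°C.

18.99 °C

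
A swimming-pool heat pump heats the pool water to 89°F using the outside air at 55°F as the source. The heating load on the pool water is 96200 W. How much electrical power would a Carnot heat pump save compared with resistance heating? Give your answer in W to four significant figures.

In absolute terms T_C = 285.93 K and T_H = 304.82 K, so ΔT = 18.89 K.
COP_Carnot = T_H/ΔT = 304.82/18.89 = 16.14.
Resistance heating needs Ẇ_res = Q̇_H = 96200 W; the reversible heat pump needs only Ẇ_hp = Q̇_H/COP = 5961 W.
Saving = 96200 − 5961 = 90240 W.

90240 W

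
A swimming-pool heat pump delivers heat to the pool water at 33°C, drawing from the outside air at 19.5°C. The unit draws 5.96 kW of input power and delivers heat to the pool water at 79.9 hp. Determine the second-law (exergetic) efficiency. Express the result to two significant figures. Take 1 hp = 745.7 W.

Converting, Q̇_H = 79.90 hp = 59.58 kW, so COP_actual = Q̇_H/Ẇ = 59.58/5.960 = 9.997.
In absolute terms T_C = 292.65 K and T_H = 306.15 K, so ΔT = 13.50 K.
COP_Carnot = T_H/ΔT = 306.15/13.50 = 22.68.
η_II = COP_actual/COP_Carnot = 9.997/22.68 = 0.4408.

0.44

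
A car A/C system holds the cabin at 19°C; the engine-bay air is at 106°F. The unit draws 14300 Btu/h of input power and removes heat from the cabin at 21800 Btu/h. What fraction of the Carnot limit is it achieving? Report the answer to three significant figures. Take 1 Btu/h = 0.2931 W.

COP_actual = Q̇_C/Ẇ = 21800/14300 = 1.524.
In absolute terms T_C = 292.15 K and T_H = 314.26 K, so ΔT = 22.11 K.
COP_Carnot = T_C/ΔT = 292.15/22.11 = 13.21.
η_II = COP_actual/COP_Carnot = 1.524/13.21 = 0.1154.

0.115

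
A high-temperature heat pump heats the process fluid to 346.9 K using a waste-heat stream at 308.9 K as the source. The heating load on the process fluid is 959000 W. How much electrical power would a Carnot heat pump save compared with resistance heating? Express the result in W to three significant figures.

The reservoir spacing is ΔT = 346.9 − 308.9 = 38.00 K.
COP_Carnot = T_H/ΔT = 346.90/38.00 = 9.129.
Resistance heating needs Ẇ_res = Q̇_H = 959000 W; the reversible heat pump needs only Ẇ_hp = Q̇_H/COP = 105100 W.
Saving = 959000 − 105100 = 853900 W.

854000 W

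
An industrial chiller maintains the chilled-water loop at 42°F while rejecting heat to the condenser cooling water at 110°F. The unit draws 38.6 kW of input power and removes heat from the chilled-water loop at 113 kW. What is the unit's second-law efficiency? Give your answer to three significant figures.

COP_actual = Q̇_C/Ẇ = 113.0/38.60 = 2.927.
In absolute terms T_C = 278.71 K and T_H = 316.48 K, so ΔT = 37.78 K.
COP_Carnot = T_C/ΔT = 278.71/37.78 = 7.378.
η_II = COP_actual/COP_Carnot = 2.927/7.378 = 0.3968.

0.397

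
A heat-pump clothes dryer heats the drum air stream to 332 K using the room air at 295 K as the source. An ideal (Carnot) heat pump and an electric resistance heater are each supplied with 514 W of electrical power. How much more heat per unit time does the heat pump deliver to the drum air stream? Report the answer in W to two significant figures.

The reservoir spacing is ΔT = 332 − 295 = 37.00 K.
COP_Carnot = T_H/ΔT = 332.00/37.00 = 8.973.
The heat pump delivers Q̇_H = COP × Ẇ = 4612 W; the resistance heater delivers Ẇ = 514.0 W.
Extra = (COP − 1)·Ẇ = 4098 W.

4100 W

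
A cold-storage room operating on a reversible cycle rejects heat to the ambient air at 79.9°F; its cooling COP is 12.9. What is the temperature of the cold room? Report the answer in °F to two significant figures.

41 °F

For a Carnot refrigerator COP_R = T_C/(T_H − T_C), so T_C = COP·T_H/(1 + COP).
With T_H = 299.76 K, T_C = 12.9 × 299.76/13.90 = 278.20 K.
Converting, 278.20 K = 41.08°F.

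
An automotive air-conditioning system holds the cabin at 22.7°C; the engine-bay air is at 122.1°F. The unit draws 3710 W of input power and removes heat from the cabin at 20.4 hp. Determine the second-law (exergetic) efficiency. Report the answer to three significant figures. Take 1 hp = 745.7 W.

Converting, Q̇_C = 20.40 hp = 15210 W, so COP_actual = Q̇_C/Ẇ = 15210/3710 = 4.100.
In absolute terms T_C = 295.85 K and T_H = 323.21 K, so ΔT = 27.36 K.
COP_Carnot = T_C/ΔT = 295.85/27.36 = 10.81.
η_II = COP_actual/COP_Carnot = 4.100/10.81 = 0.3791.

0.379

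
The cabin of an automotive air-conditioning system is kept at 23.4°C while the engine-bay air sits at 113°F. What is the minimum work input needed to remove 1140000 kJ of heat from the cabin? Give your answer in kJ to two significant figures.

In absolute terms T_C = 296.55 K and T_H = 318.15 K, so ΔT = 21.60 K.
The reversible limit is COP_R = T_C/ΔT = 13.73, so W_min = Q_C/COP = Q_C·ΔT/T_C.
W_min = 1140000 × 21.60/296.55 = 83030 kJ.

83000 kJ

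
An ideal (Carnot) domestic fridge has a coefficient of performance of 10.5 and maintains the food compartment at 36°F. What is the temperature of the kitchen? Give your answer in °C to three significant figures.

COP_R = T_C/(T_H − T_C) gives T_H − T_C = T_C/COP.
With T_C = 275.37 K, T_H = 275.37 × (1 + 1/10.5) = 301.60 K.
Converting, 301.60 K = 28.45°C.

28.4 °C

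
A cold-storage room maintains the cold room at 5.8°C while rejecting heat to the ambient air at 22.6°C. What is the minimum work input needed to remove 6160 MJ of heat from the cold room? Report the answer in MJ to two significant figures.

In absolute terms T_C = 278.95 K and T_H = 295.75 K, so ΔT = 16.80 K.
The reversible limit is COP_R = T_C/ΔT = 16.60, so W_min = Q_C/COP = Q_C·ΔT/T_C.
W_min = 6160 × 16.80/278.95 = 371.0 MJ.

370 MJ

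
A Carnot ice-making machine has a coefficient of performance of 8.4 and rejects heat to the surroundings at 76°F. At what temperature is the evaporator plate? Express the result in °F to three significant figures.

For a Carnot refrigerator COP_R = T_C/(T_H − T_C), so T_C = COP·T_H/(1 + COP).
With T_H = 297.59 K, T_C = 8.4 × 297.59/9.400 = 265.94 K.
Converting, 265.94 K = 19.01°F.

19.0 °F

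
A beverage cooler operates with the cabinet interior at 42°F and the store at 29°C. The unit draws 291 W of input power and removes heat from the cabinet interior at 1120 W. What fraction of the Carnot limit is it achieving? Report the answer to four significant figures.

0.3238

COP_actual = Q̇_C/Ẇ = 1120/291.0 = 3.849.
In absolute terms T_C = 278.71 K and T_H = 302.15 K, so ΔT = 23.44 K.
COP_Carnot = T_C/ΔT = 278.71/23.44 = 11.89.
η_II = COP_actual/COP_Carnot = 3.849/11.89 = 0.3238.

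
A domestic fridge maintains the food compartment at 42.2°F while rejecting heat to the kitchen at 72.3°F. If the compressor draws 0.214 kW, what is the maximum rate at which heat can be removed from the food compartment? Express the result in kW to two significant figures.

In absolute terms T_C = 278.82 K and T_H = 295.54 K, so ΔT = 16.72 K.
COP_Carnot = T_C/ΔT = 278.82/16.72 = 16.67.
Q̇_max = COP_Carnot × Ẇ = 16.67 × 0.2140 kW = 3.568 kW.

3.6 kW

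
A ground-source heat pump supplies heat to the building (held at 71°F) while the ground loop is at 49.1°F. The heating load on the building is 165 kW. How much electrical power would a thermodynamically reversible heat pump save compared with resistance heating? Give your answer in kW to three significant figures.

158 kW

In absolute terms T_C = 282.65 K and T_H = 294.82 K, so ΔT = 12.17 K.
COP_Carnot = T_H/ΔT = 294.82/12.17 = 24.23.
Resistance heating needs Ẇ_res = Q̇_H = 165.0 kW; the reversible heat pump needs only Ẇ_hp = Q̇_H/COP = 6.809 kW.
Saving = 165.0 − 6.809 = 158.2 kW.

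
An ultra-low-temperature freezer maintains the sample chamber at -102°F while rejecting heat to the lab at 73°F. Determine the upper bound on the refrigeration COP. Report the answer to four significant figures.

2.044

In absolute terms T_C = 198.71 K and T_H = 295.93 K, so ΔT = 97.22 K.
For a reversible cycle, COP_Carnot = T_C/ΔT = 198.71/97.22 = 2.044.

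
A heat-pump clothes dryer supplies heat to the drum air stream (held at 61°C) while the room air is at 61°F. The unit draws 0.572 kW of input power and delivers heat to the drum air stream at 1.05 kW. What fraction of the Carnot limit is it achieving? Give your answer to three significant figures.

0.247

COP_actual = Q̇_H/Ẇ = 1.050/0.5720 = 1.836.
In absolute terms T_C = 289.26 K and T_H = 334.15 K, so ΔT = 44.89 K.
COP_Carnot = T_H/ΔT = 334.15/44.89 = 7.444.
η_II = COP_actual/COP_Carnot = 1.836/7.444 = 0.2466.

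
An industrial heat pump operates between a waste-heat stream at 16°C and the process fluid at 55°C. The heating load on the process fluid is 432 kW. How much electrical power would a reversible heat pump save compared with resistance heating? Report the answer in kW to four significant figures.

380.7 kW

In absolute terms T_C = 289.15 K and T_H = 328.15 K, so ΔT = 39.00 K.
COP_Carnot = T_H/ΔT = 328.15/39.00 = 8.414.
Resistance heating needs Ẇ_res = Q̇_H = 432.0 kW; the reversible heat pump needs only Ẇ_hp = Q̇_H/COP = 51.34 kW.
Saving = 432.0 − 51.34 = 380.7 kW.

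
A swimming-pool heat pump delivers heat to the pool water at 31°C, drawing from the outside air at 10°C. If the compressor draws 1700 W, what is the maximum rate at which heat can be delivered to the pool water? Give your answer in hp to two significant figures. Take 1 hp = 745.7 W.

In absolute terms T_C = 283.15 K and T_H = 304.15 K, so ΔT = 21.00 K.
COP_Carnot = T_H/ΔT = 304.15/21.00 = 14.48.
Q̇_max = COP_Carnot × Ẇ = 14.48 × 1700 W = 24620 W = 33.02 hp.

33 hp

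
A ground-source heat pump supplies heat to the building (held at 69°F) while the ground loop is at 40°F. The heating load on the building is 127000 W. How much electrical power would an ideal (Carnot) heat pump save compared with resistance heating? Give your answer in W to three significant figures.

In absolute terms T_C = 277.59 K and T_H = 293.71 K, so ΔT = 16.11 K.
COP_Carnot = T_H/ΔT = 293.71/16.11 = 18.23.
Resistance heating needs Ẇ_res = Q̇_H = 127000 W; the reversible heat pump needs only Ẇ_hp = Q̇_H/COP = 6967 W.
Saving = 127000 − 6967 = 120000 W.

120000 W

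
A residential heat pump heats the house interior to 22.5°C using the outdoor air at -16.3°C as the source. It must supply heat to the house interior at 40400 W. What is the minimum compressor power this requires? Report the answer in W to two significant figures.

In absolute terms T_C = 256.85 K and T_H = 295.65 K, so ΔT = 38.80 K.
COP_Carnot = T_H/ΔT = 295.65/38.80 = 7.620.
Ẇ_min = Q̇/COP_Carnot = 40400/7.620 = 5302 W.

5300 W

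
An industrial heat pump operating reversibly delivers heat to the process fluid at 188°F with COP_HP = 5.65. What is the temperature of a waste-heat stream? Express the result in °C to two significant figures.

23 °C

COP_HP = T_H/(T_H − T_C) gives T_H − T_C = T_H/COP.
With T_H = 359.82 K, T_C = 359.82 × (1 − 1/5.65) = 296.13 K.
Converting, 296.13 K = 22.98°C.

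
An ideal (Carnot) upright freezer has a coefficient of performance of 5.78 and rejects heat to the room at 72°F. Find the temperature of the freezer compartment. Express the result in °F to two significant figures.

-6.4 °F

For a Carnot refrigerator COP_R = T_C/(T_H − T_C), so T_C = COP·T_H/(1 + COP).
With T_H = 295.37 K, T_C = 5.78 × 295.37/6.780 = 251.81 K.
Converting, 251.81 K = -6.42°F.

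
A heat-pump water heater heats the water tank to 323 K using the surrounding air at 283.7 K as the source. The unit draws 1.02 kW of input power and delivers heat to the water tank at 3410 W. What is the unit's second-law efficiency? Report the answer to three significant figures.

Converting, Q̇_H = 3410 W = 3.410 kW, so COP_actual = Q̇_H/Ẇ = 3.410/1.020 = 3.343.
The reservoir spacing is ΔT = 323 − 283.7 = 39.30 K.
COP_Carnot = T_H/ΔT = 323.00/39.30 = 8.219.
η_II = COP_actual/COP_Carnot = 3.343/8.219 = 0.4068.

0.407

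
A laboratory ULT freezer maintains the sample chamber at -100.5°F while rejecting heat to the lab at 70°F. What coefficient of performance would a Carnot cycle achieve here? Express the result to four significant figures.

In absolute terms T_C = 199.54 K and T_H = 294.26 K, so ΔT = 94.72 K.
For a reversible cycle, COP_Carnot = T_C/ΔT = 199.54/94.72 = 2.107.

2.107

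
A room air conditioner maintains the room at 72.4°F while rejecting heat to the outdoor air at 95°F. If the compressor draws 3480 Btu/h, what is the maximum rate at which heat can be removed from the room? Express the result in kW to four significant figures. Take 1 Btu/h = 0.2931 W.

24.01 kW

In absolute terms T_C = 295.59 K and T_H = 308.15 K, so ΔT = 12.56 K.
COP_Carnot = T_C/ΔT = 295.59/12.56 = 23.54.
Q̇_max = COP_Carnot × Ẇ = 23.54 × 3480 Btu/h = 81930 Btu/h = 24.01 kW.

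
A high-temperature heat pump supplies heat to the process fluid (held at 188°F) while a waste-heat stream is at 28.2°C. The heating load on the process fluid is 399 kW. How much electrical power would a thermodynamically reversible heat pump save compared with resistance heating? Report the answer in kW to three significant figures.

In absolute terms T_C = 301.35 K and T_H = 359.82 K, so ΔT = 58.47 K.
COP_Carnot = T_H/ΔT = 359.82/58.47 = 6.154.
Resistance heating needs Ẇ_res = Q̇_H = 399.0 kW; the reversible heat pump needs only Ẇ_hp = Q̇_H/COP = 64.83 kW.
Saving = 399.0 − 64.83 = 334.2 kW.

334 kW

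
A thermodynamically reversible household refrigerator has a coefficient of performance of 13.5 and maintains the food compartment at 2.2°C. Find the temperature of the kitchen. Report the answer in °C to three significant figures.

COP_R = T_C/(T_H − T_C) gives T_H − T_C = T_C/COP.
With T_C = 275.35 K, T_H = 275.35 × (1 + 1/13.5) = 295.75 K.
Converting, 295.75 K = 22.60°C.

22.6 °C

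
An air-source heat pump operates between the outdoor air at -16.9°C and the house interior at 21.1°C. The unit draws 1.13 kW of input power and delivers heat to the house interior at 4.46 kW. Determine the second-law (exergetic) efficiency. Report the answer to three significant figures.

COP_actual = Q̇_H/Ẇ = 4.460/1.130 = 3.947.
In absolute terms T_C = 256.25 K and T_H = 294.25 K, so ΔT = 38.00 K.
COP_Carnot = T_H/ΔT = 294.25/38.00 = 7.743.
η_II = COP_actual/COP_Carnot = 3.947/7.743 = 0.5097.

0.510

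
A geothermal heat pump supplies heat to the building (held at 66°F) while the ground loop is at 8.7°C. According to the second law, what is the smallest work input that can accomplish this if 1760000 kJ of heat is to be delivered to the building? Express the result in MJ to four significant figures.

In absolute terms T_C = 281.85 K and T_H = 292.04 K, so ΔT = 10.19 K.
The reversible limit is COP_HP = T_H/ΔT = 28.66, so W_min = Q_H/COP = Q_H·ΔT/T_H.
W_min = 1760000 × 10.19/292.04 = 61400 kJ = 61.40 MJ.

61.40 MJ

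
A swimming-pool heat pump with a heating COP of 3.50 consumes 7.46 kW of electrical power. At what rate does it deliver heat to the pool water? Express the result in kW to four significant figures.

Q̇_H = COP_HP × Ẇ = 3.50 × 7.460 = 26.11 kW.

26.11 kW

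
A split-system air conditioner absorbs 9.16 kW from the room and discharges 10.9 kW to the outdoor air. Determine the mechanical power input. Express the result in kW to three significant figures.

1.74 kW

For a cyclic device the first law requires Q̇_H = Q̇_C + Ẇ.
Ẇ = Q̇_H − Q̇_C = 1.740 kW.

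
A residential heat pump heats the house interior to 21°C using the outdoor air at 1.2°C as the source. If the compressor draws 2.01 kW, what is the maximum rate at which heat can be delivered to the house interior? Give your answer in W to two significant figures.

30000 W

In absolute terms T_C = 274.35 K and T_H = 294.15 K, so ΔT = 19.80 K.
COP_Carnot = T_H/ΔT = 294.15/19.80 = 14.86.
Q̇_max = COP_Carnot × Ẇ = 14.86 × 2.010 kW = 29.86 kW = 29860 W.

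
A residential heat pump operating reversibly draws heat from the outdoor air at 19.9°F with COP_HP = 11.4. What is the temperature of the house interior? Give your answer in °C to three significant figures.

COP_HP = T_H/(T_H − T_C) rearranges to T_H = COP·T_C/(COP − 1).
With T_C = 266.43 K, T_H = 11.4 × 266.43/10.40 = 292.05 K.
Converting, 292.05 K = 18.90°C.

18.9 °C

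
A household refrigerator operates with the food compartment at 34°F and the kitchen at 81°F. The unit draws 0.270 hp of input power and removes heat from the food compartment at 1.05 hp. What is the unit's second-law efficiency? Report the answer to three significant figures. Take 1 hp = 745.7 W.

COP_actual = Q̇_C/Ẇ = 1.050/0.2700 = 3.889.
In absolute terms T_C = 274.26 K and T_H = 300.37 K, so ΔT = 26.11 K.
COP_Carnot = T_C/ΔT = 274.26/26.11 = 10.50.
η_II = COP_actual/COP_Carnot = 3.889/10.50 = 0.3702.

0.370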